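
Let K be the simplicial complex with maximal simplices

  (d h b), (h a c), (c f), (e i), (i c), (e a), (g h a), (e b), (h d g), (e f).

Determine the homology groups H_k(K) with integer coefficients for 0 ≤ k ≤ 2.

H_0 ≅ Z,  H_1 ≅ Z^3,  H_2 = 0.

We work with the vertex ordering a < b < c < d < e < f < g < h < i. The simplices of K, each written with vertices in increasing order, are:

  0-simplices (9): a, b, c, d, e, f, g, h, i
  1-simplices (15): ac, ae, ag, ah, bd, be, bh, cf, ch, ci, dg, dh, ef, ei, gh
  2-simplices (4): ach, agh, bdh, dgh

so the chain groups are C_0 ≅ Z^9, C_1 ≅ Z^15, C_2 ≅ Z^4.

∂_1: C_1 → C_0 maps an edge to its endpoints' difference, ∂[p,q] = q − p.
This gives a 9×15 integer matrix of rank 8; reducing to Smith normal form yields diagonal entries (1,1,1,1,1,1,1,1).

∂_2: C_2 → C_1 acts by ∂[p,q,r] = [q,r] − [p,r] + [p,q]. For instance
  ∂bdh = dh − bh + bd,
  ∂dgh = gh − dh + dg.
This gives a 15×4 integer matrix of rank 4; reducing to Smith normal form yields diagonal entries (1,1,1,1).

From H_k ≅ ker(∂_k) / im(∂_{k+1}) we obtain:

  H_0: rank C_0 − rank ∂_1 = 9 − 8 = 1, and the invariant factors of ∂_1 are all 1, so H_0 = Z.
  H_1: rank ker ∂_1 − rank ∂_2 = (15 − 8) − 4 = 3, and the invariant factors of ∂_2 are all 1, so H_1 = Z^3.
  H_2: rank ker ∂_2 − rank ∂_3 = (4 − 4) − 0 = 0, and there is no ∂_3, so H_2 = 0.

As a check, the Euler characteristic is 9 − 15 + 4 = -2, which agrees with 1 − 3 + 0 = -2.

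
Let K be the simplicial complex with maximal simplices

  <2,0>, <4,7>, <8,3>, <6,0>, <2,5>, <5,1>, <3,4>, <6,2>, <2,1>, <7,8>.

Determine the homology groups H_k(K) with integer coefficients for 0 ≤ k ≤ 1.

H_0 = Z^2,  H_1 = Z^3.

Take the total order 0 < 1 < 2 < 3 < 4 < 5 < 6 < 7 < 8 on the vertex set. Then K (dimension 1) consists of the simplices:

  0-simplices (9): [0], [1], [2], [3], [4], [5], [6], [7], [8]
  1-simplices (10): [0,2], [0,6], [1,2], [1,5], [2,5], [2,6], [3,4], [3,8], [4,7], [7,8]

so the chain groups are C_0 ≅ Z^9, C_1 ≅ Z^10.

Boundary ∂_1: C_1 → C_0 maps an edge to its endpoints' difference, ∂[p,q] = q − p. For instance
  ∂[2,6] = [6] − [2].
The 9×10 boundary matrix has rank 7 and Smith normal form diag(1,1,1,1,1,1,1).

Now H_k = ker ∂_k / im ∂_{k+1}, so:

  H_0: rank C_0 − rank ∂_1 = 9 − 7 = 2, and the invariant factors of ∂_1 are all 1, so H_0 ≅ Z^2.
  H_1: rank ker ∂_1 − rank ∂_2 = (10 − 7) − 0 = 3, and there is no ∂_2, so H_1 ≅ Z^3.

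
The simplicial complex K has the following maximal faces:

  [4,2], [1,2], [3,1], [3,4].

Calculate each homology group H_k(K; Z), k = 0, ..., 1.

Take the total order 1 < 2 < 3 < 4 on the vertex set. Then K (dimension 1) consists of the simplices:

  0-simplices (4): [1], [2], [3], [4]
  1-simplices (4): [1,2], [1,3], [2,4], [3,4]

giving chain groups C_0 ≅ Z^4, C_1 ≅ Z^4.

∂_1: C_1 → C_0 sends each edge [p,q] (with p < q) to q − p.
This gives a 4×4 integer matrix of rank 3; reducing to Smith normal form yields diagonal entries (1,1,1).

From H_k ≅ ker(∂_k) / im(∂_{k+1}) we obtain:

  H_0: rank C_0 − rank ∂_1 = 4 − 3 = 1, and the invariant factors of ∂_1 are all 1, so H_0 ≅ Z.
  H_1: rank ker ∂_1 − rank ∂_2 = (4 − 3) − 0 = 1, and there is no ∂_2, so H_1 ≅ Z.

(K is a triangulation of the circle S^1.)

H_0 ≅ Z,  H_1 ≅ Z.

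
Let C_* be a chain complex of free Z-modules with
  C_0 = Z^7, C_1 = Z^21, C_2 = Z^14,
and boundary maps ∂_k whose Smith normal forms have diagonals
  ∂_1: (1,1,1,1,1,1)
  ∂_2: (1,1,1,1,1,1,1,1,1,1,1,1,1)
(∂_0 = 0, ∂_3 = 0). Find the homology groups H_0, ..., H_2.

H_0: b_0 = 7 − 0 − 6 = 1; torsion from ∂_1 factors > 1: none. So H_0 = Z.
H_1: b_1 = 21 − 6 − 13 = 2; torsion from ∂_2 factors > 1: none. So H_1 = Z^2.
H_2: b_2 = 14 − 13 − 0 = 1; torsion from ∂_3 factors > 1: none. So H_2 = Z.

H_0 = Z,  H_1 = Z^2,  H_2 = Z.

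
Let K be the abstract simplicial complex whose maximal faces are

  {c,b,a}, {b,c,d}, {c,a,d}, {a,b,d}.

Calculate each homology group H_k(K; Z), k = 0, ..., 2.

We work with the vertex ordering a < b < c < d. The simplices of K, each written with vertices in increasing order, are:

  0-simplices (4): a, b, c, d
  1-simplices (6): ab, ac, ad, bc, bd, cd
  2-simplices (4): abc, abd, acd, bcd

Hence C_0 ≅ Z^4, C_1 ≅ Z^6, C_2 ≅ Z^4.

The boundary map ∂_1: C_1 → C_0 maps an edge to its endpoints' difference, ∂[p,q] = q − p. For instance
  ∂bc = c − b.
This gives a 4×6 integer matrix of rank 3; reducing to Smith normal form yields diagonal entries (1,1,1).

Boundary ∂_2: C_2 → C_1 sends each 2-simplex [p,q,r] to [q,r] − [p,r] + [p,q]. For instance
  ∂abc = bc − ac + ab,
  ∂acd = cd − ad + ac.
The 6×4 boundary matrix has rank 3 and Smith normal form diag(1,1,1).

From H_k ≅ ker(∂_k) / im(∂_{k+1}) we obtain:

  H_0: rank C_0 − rank ∂_1 = 4 − 3 = 1, and the invariant factors of ∂_1 are all 1, so H_0 ≅ Z.
  H_1: rank ker ∂_1 − rank ∂_2 = (6 − 3) − 3 = 0, and the invariant factors of ∂_2 are all 1, so H_1 ≅ 0.
  H_2: rank ker ∂_2 − rank ∂_3 = (4 − 3) − 0 = 1, and there is no ∂_3, so H_2 ≅ Z.

H_0 ≅ Z,  H_1 = 0,  H_2 ≅ Z.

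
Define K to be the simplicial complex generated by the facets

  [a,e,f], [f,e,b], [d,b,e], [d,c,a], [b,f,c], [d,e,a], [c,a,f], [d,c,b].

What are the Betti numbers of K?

b_0 = 1, b_1 = 0, b_2 = 1.

Take the total order a < b < c < d < e < f on the vertex set. Then K (dimension 2) consists of the simplices:

  0-simplices (6): a, b, c, d, e, f
  1-simplices (12): ac, ad, ae, af, bc, bd, be, bf, cd, cf, de, ef
  2-simplices (8): acd, acf, ade, aef, bcd, bcf, bde, bef

Hence C_0 ≅ Z^6, C_1 ≅ Z^12, C_2 ≅ Z^8.

Boundary ∂_1: C_1 → C_0 maps an edge to its endpoints' difference, ∂[p,q] = q − p.
The 6×12 boundary matrix has rank 5 and Smith normal form diag(1,1,1,1,1).

The boundary map ∂_2: C_2 → C_1 sends each 2-simplex [p,q,r] to [q,r] − [p,r] + [p,q]. For instance
  ∂bde = de − be + bd,
  ∂bcf = cf − bf + bc.
The 12×8 boundary matrix has rank 7 and Smith normal form diag(1,1,1,1,1,1,1).

Computing H_k = (kernel of ∂_k) / (image of ∂_{k+1}):

  H_0: rank C_0 − rank ∂_1 = 6 − 5 = 1, and the invariant factors of ∂_1 are all 1, so H_0 ≅ Z.
  H_1: rank ker ∂_1 − rank ∂_2 = (12 − 5) − 7 = 0, and the invariant factors of ∂_2 are all 1, so H_1 ≅ 0.
  H_2: rank ker ∂_2 − rank ∂_3 = (8 − 7) − 0 = 1, and there is no ∂_3, so H_2 ≅ Z.

As a check, the Euler characteristic is 6 − 12 + 8 = 2, which agrees with 1 − 0 + 1 = 2.
(K is a triangulation of the 2-sphere S^2.)

Hence the Betti numbers are b_0 = 1, b_1 = 0, b_2 = 1.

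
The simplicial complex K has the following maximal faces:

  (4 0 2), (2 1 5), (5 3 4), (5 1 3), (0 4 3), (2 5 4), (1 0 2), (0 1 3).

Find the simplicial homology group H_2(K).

Order the vertices as 0 < 1 < 2 < 3 < 4 < 5. Listing each simplex with vertices in this order, K has dimension 2 with simplices:

  0-simplices (6): [0], [1], [2], [3], [4], [5]
  1-simplices (12): [0,1], [0,2], [0,3], [0,4], [1,2], [1,3], [1,5], [2,4], [2,5], [3,4], [3,5], [4,5]
  2-simplices (8): [0,1,2], [0,1,3], [0,2,4], [0,3,4], [1,2,5], [1,3,5], [2,4,5], [3,4,5]

giving chain groups C_0 ≅ Z^6, C_1 ≅ Z^12, C_2 ≅ Z^8.

The boundary map ∂_1: C_1 → C_0 is given by ∂[p,q] = [q] − [p].
As a 6×12 matrix over Z this has rank 5, with invariant factors (1,1,1,1,1).

Boundary ∂_2: C_2 → C_1 sends each 2-simplex [p,q,r] to [q,r] − [p,r] + [p,q]. For instance
  ∂[0,1,2] = [1,2] − [0,2] + [0,1],
  ∂[0,1,3] = [1,3] − [0,3] + [0,1].
As a 12×8 matrix over Z this has rank 7, with invariant factors (1,1,1,1,1,1,1).

Now H_k = ker ∂_k / im ∂_{k+1}, so:

  H_2: rank ker ∂_2 − rank ∂_3 = (8 − 7) − 0 = 1, and there is no ∂_3, so H_2 = Z.

H_2 ≅ Z.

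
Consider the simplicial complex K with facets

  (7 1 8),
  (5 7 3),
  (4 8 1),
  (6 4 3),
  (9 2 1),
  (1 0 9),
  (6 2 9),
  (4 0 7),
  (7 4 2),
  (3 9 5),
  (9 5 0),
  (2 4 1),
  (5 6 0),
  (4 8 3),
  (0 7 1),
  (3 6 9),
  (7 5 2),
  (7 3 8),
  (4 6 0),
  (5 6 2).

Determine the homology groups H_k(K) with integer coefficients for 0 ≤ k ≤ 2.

H_0 ≅ Z,  H_1 ≅ Z ⊕ Z/2,  H_2 = 0.

Order the vertices as 0 < 1 < 2 < 3 < 4 < 5 < 6 < 7 < 8 < 9. Listing each simplex with vertices in this order, K has dimension 2 with simplices:

  0-simplices (10): [0], [1], [2], [3], [4], [5], [6], [7], [8], [9]
  1-simplices (30): (30 of them)
  2-simplices (20): (20 of them)

Hence C_0 ≅ Z^10, C_1 ≅ Z^30, C_2 ≅ Z^20.

∂_1: C_1 → C_0 maps an edge to its endpoints' difference, ∂[p,q] = q − p. For instance
  ∂[1,7] = [7] − [1].
As a 10×30 matrix over Z this has rank 9, with invariant factors (1,1,1,1,1,1,1,1,1).

The boundary map ∂_2: C_2 → C_1 sends each 2-simplex [p,q,r] to [q,r] − [p,r] + [p,q]. For instance
  ∂[0,1,7] = [1,7] − [0,7] + [0,1],
  ∂[2,5,7] = [5,7] − [2,7] + [2,5].
As a 30×20 matrix over Z this has rank 20, with invariant factors (1,1,1,1,1,1,1,1,1,1,1,1,1,1,1,1,1,1,1,2).

Computing H_k = (kernel of ∂_k) / (image of ∂_{k+1}):

  H_0: rank C_0 − rank ∂_1 = 10 − 9 = 1, and the invariant factors of ∂_1 are all 1, so H_0 ≅ Z.
  H_1: rank ker ∂_1 − rank ∂_2 = (30 − 9) − 20 = 1, and ∂_2 has invariant factor 2 > 1, so H_1 ≅ Z ⊕ Z/2.
  H_2: rank ker ∂_2 − rank ∂_3 = (20 − 20) − 0 = 0, and there is no ∂_3, so H_2 ≅ 0.

As a check, the Euler characteristic is 10 − 30 + 20 = 0, which agrees with 1 − 1 + 0 = 0.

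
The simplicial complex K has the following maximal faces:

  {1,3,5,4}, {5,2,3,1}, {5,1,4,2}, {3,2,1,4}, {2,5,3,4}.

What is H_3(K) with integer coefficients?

Take the total order 1 < 2 < 3 < 4 < 5 on the vertex set. Then K (dimension 3) consists of the simplices:

  0-simplices (5): [1], [2], [3], [4], [5]
  1-simplices (10): [1,2], [1,3], [1,4], [1,5], [2,3], [2,4], [2,5], [3,4], [3,5], [4,5]
  2-simplices (10): [1,2,3], [1,2,4], [1,2,5], [1,3,4], [1,3,5], [1,4,5], [2,3,4], [2,3,5], [2,4,5], [3,4,5]
  3-simplices (5): [1,2,3,4], [1,2,3,5], [1,2,4,5], [1,3,4,5], [2,3,4,5]

giving chain groups C_0 ≅ Z^5, C_1 ≅ Z^10, C_2 ≅ Z^10, C_3 ≅ Z^5.

Boundary ∂_1: C_1 → C_0 maps an edge to its endpoints' difference, ∂[p,q] = q − p. For instance
  ∂[1,4] = [4] − [1].
This gives a 5×10 integer matrix of rank 4; reducing to Smith normal form yields diagonal entries (1,1,1,1).

The boundary map ∂_2: C_2 → C_1 maps a triangle to the signed sum of its edges. For instance
  ∂[1,3,5] = [3,5] − [1,5] + [1,3],
  ∂[1,2,5] = [2,5] − [1,5] + [1,2].
This gives a 10×10 integer matrix of rank 6; reducing to Smith normal form yields diagonal entries (1,1,1,1,1,1).

∂_3: C_3 → C_2 sends each 3-simplex σ to the alternating sum Σ_i (−1)^i (σ with its i-th vertex removed). For instance
  ∂[1,2,3,5] = [2,3,5] − [1,3,5] + [1,2,5] − [1,2,3],
  ∂[1,3,4,5] = [3,4,5] − [1,4,5] + [1,3,5] − [1,3,4].
This gives a 10×5 integer matrix of rank 4; reducing to Smith normal form yields diagonal entries (1,1,1,1).

Now H_k = ker ∂_k / im ∂_{k+1}, so:

  H_3: rank ker ∂_3 − rank ∂_4 = (5 − 4) − 0 = 1, and there is no ∂_4, so H_3 = Z.

H_3 ≅ Z.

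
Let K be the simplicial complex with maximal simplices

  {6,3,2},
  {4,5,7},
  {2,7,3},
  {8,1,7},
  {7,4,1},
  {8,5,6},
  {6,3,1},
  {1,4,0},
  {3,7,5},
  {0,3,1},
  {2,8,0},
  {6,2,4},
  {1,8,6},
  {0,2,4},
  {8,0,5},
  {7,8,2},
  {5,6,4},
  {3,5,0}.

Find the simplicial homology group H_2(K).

K has 9 vertices, 27 edges, 18 triangles.
rank ∂_2 = 17, rank ∂_3 = 0 ⇒ b_2 = 18 − 17 − 0 = 1. So H_2 ≅ Z.

H_2 ≅ Z.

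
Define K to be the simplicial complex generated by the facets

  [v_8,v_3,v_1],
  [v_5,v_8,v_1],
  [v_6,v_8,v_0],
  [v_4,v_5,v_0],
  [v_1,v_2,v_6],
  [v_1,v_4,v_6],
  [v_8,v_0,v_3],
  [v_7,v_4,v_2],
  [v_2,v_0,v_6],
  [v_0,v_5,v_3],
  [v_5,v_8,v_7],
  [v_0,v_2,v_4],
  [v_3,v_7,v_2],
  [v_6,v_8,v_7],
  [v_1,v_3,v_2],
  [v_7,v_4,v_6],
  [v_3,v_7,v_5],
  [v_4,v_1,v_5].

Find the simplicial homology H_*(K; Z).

H_0 ≅ Z,  H_1 ≅ Z × Z/2,  H_2 = 0.

Take the total order v_0 < v_1 < v_2 < v_3 < v_4 < v_5 < v_6 < v_7 < v_8 on the vertex set. Then K (dimension 2) consists of the simplices:

  0-simplices (9): [v_0], [v_1], [v_2], [v_3], [v_4], [v_5], [v_6], [v_7], [v_8]
  1-simplices (27): (27 of them)
  2-simplices (18): (18 of them)

giving chain groups C_0 ≅ Z^9, C_1 ≅ Z^27, C_2 ≅ Z^18.

∂_1: C_1 → C_0 sends each edge [p,q] (with p < q) to q − p. For instance
  ∂[v_1,v_5] = [v_5] − [v_1].
This gives a 9×27 integer matrix of rank 8; reducing to Smith normal form yields diagonal entries (1,1,1,1,1,1,1,1).

∂_2: C_2 → C_1 acts by ∂[p,q,r] = [q,r] − [p,r] + [p,q]. For instance
  ∂[v_0,v_2,v_4] = [v_2,v_4] − [v_0,v_4] + [v_0,v_2],
  ∂[v_0,v_2,v_6] = [v_2,v_6] − [v_0,v_6] + [v_0,v_2].
As a 27×18 matrix over Z this has rank 18, with invariant factors (1,1,1,1,1,1,1,1,1,1,1,1,1,1,1,1,1,2).

Computing H_k = (kernel of ∂_k) / (image of ∂_{k+1}):

  H_0: rank C_0 − rank ∂_1 = 9 − 8 = 1, and the invariant factors of ∂_1 are all 1, so H_0 ≅ Z.
  H_1: rank ker ∂_1 − rank ∂_2 = (27 − 8) − 18 = 1, and ∂_2 has invariant factor 2 > 1, so H_1 ≅ Z × Z/2.
  H_2: rank ker ∂_2 − rank ∂_3 = (18 − 18) − 0 = 0, and there is no ∂_3, so H_2 ≅ 0.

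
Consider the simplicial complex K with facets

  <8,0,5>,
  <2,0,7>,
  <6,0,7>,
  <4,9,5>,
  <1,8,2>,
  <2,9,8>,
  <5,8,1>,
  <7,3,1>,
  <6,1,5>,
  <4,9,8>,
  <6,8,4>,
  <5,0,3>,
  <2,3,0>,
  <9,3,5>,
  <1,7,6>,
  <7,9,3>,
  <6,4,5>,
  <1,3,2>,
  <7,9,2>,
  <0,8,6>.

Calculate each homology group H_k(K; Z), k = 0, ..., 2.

Order the vertices as 0 < 1 < 2 < 3 < 4 < 5 < 6 < 7 < 8 < 9. Listing each simplex with vertices in this order, K has dimension 2 with simplices:

  0-simplices (10): [0], [1], [2], [3], [4], [5], [6], [7], [8], [9]
  1-simplices (30): (30 of them)
  2-simplices (20): (20 of them)

Hence C_0 ≅ Z^10, C_1 ≅ Z^30, C_2 ≅ Z^20.

∂_1: C_1 → C_0 is given by ∂[p,q] = [q] − [p]. For instance
  ∂[3,9] = [9] − [3].
This gives a 10×30 integer matrix of rank 9; reducing to Smith normal form yields diagonal entries (1,1,1,1,1,1,1,1,1).

Boundary ∂_2: C_2 → C_1 acts by ∂[p,q,r] = [q,r] − [p,r] + [p,q]. For instance
  ∂[1,6,7] = [6,7] − [1,7] + [1,6],
  ∂[2,8,9] = [8,9] − [2,9] + [2,8].
The resulting 30×20 matrix has rank 20, and its Smith normal form has invariant factors (1,1,1,1,1,1,1,1,1,1,1,1,1,1,1,1,1,1,1,2).

Now H_k = ker ∂_k / im ∂_{k+1}, so:

  H_0: rank C_0 − rank ∂_1 = 10 − 9 = 1, and the invariant factors of ∂_1 are all 1, so H_0 = Z.
  H_1: rank ker ∂_1 − rank ∂_2 = (30 − 9) − 20 = 1, and ∂_2 has invariant factor 2 > 1, so H_1 = Z ⊕ Z/2Z.
  H_2: rank ker ∂_2 − rank ∂_3 = (20 − 20) − 0 = 0, and there is no ∂_3, so H_2 = 0.

As a check, the Euler characteristic is 10 − 30 + 20 = 0, which agrees with 1 − 1 + 0 = 0.

H_0 ≅ Z,  H_1 ≅ Z ⊕ Z/2Z,  H_2 = 0.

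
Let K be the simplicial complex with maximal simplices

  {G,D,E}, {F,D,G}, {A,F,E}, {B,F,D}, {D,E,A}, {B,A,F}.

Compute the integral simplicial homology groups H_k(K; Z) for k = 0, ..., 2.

H_0 ≅ Z,  H_1 ≅ Z,  H_2 = 0.

Take the total order A < B < D < E < F < G on the vertex set. Then K (dimension 2) consists of the simplices:

  0-simplices (6): A, B, D, E, F, G
  1-simplices (12): AB, AD, AE, AF, BD, BF, DE, DF, DG, EF, EG, FG
  2-simplices (6): ABF, ADE, AEF, BDF, DEG, DFG

giving chain groups C_0 ≅ Z^6, C_1 ≅ Z^12, C_2 ≅ Z^6.

∂_1: C_1 → C_0 maps an edge to its endpoints' difference, ∂[p,q] = q − p.
The resulting 6×12 matrix has rank 5, and its Smith normal form has invariant factors (1,1,1,1,1).

Boundary ∂_2: C_2 → C_1 acts by ∂[p,q,r] = [q,r] − [p,r] + [p,q]. For instance
  ∂ABF = BF − AF + AB,
  ∂DEG = EG − DG + DE.
As a 12×6 matrix over Z this has rank 6, with invariant factors (1,1,1,1,1,1).

Now H_k = ker ∂_k / im ∂_{k+1}, so:

  H_0: rank C_0 − rank ∂_1 = 6 − 5 = 1, and the invariant factors of ∂_1 are all 1, so H_0 = Z.
  H_1: rank ker ∂_1 − rank ∂_2 = (12 − 5) − 6 = 1, and the invariant factors of ∂_2 are all 1, so H_1 = Z.
  H_2: rank ker ∂_2 − rank ∂_3 = (6 − 6) − 0 = 0, and there is no ∂_3, so H_2 = 0.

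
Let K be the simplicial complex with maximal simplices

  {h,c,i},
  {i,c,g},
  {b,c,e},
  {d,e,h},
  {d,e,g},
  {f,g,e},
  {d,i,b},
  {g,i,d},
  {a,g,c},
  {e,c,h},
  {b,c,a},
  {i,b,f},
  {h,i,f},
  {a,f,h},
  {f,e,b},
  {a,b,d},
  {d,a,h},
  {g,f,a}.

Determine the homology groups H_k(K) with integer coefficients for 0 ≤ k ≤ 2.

H_0 ≅ Z,  H_1 ≅ Z^2,  H_2 ≅ Z.

Fix the vertex order a < b < c < d < e < f < g < h < i and write every simplex with vertices in increasing order. Then dim K = 2 and the simplices of K are:

  0-simplices (9): a, b, c, d, e, f, g, h, i
  1-simplices (27): ab, ac, ad, af, ag, ah, bc, bd, be, bf, bi, ce, cg, ch, ci, de, dg, dh, di, ef, eg, eh, fg, fh, fi, gi, hi
  2-simplices (18): abc, abd, acg, adh, afg, afh, bce, bdi, bef, bfi, ceh, cgi, chi, deg, deh, dgi, efg, fhi

so the chain groups are C_0 ≅ Z^9, C_1 ≅ Z^27, C_2 ≅ Z^18.

The boundary map ∂_1: C_1 → C_0 is given by ∂[p,q] = [q] − [p].
The resulting 9×27 matrix has rank 8, and its Smith normal form has invariant factors (1,1,1,1,1,1,1,1).

∂_2: C_2 → C_1 acts by ∂[p,q,r] = [q,r] − [p,r] + [p,q]. For instance
  ∂cgi = gi − ci + cg,
  ∂bfi = fi − bi + bf.
This gives a 27×18 integer matrix of rank 17; reducing to Smith normal form yields diagonal entries (1,1,1,1,1,1,1,1,1,1,1,1,1,1,1,1,1).

From H_k ≅ ker(∂_k) / im(∂_{k+1}) we obtain:

  H_0: rank C_0 − rank ∂_1 = 9 − 8 = 1, and the invariant factors of ∂_1 are all 1, so H_0 ≅ Z.
  H_1: rank ker ∂_1 − rank ∂_2 = (27 − 8) − 17 = 2, and the invariant factors of ∂_2 are all 1, so H_1 ≅ Z^2.
  H_2: rank ker ∂_2 − rank ∂_3 = (18 − 17) − 0 = 1, and there is no ∂_3, so H_2 ≅ Z.

As a check, the Euler characteristic is 9 − 27 + 18 = 0, which agrees with 1 − 2 + 1 = 0.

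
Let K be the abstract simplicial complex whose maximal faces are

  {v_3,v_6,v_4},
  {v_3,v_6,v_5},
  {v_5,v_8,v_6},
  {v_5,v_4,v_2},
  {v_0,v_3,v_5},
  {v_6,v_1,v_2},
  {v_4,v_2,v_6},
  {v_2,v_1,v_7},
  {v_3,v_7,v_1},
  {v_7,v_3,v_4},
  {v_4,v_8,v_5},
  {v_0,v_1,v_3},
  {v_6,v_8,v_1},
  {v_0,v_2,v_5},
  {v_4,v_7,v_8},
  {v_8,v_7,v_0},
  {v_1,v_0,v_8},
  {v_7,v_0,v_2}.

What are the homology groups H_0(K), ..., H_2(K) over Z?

Order the vertices as v_0 < v_1 < v_2 < v_3 < v_4 < v_5 < v_6 < v_7 < v_8. Listing each simplex with vertices in this order, K has dimension 2 with simplices:

  0-simplices (9): [v_0], [v_1], [v_2], [v_3], [v_4], [v_5], [v_6], [v_7], [v_8]
  1-simplices (27): (27 of them)
  2-simplices (18): (18 of them)

so the chain groups are C_0 ≅ Z^9, C_1 ≅ Z^27, C_2 ≅ Z^18.

The boundary map ∂_1: C_1 → C_0 is given by ∂[p,q] = [q] − [p]. For instance
  ∂[v_1,v_8] = [v_8] − [v_1].
The resulting 9×27 matrix has rank 8, and its Smith normal form has invariant factors (1,1,1,1,1,1,1,1).

The boundary map ∂_2: C_2 → C_1 sends each 2-simplex [p,q,r] to [q,r] − [p,r] + [p,q]. For instance
  ∂[v_3,v_4,v_6] = [v_4,v_6] − [v_3,v_6] + [v_3,v_4],
  ∂[v_0,v_2,v_7] = [v_2,v_7] − [v_0,v_7] + [v_0,v_2].
As a 27×18 matrix over Z this has rank 18, with invariant factors (1,1,1,1,1,1,1,1,1,1,1,1,1,1,1,1,1,2).

Reading off H_k = ker ∂_k / im ∂_{k+1}:

  H_0: rank C_0 − rank ∂_1 = 9 − 8 = 1, and the invariant factors of ∂_1 are all 1, so H_0 ≅ Z.
  H_1: rank ker ∂_1 − rank ∂_2 = (27 − 8) − 18 = 1, and ∂_2 has invariant factor 2 > 1, so H_1 ≅ Z ⊕ Z/2.
  H_2: rank ker ∂_2 − rank ∂_3 = (18 − 18) − 0 = 0, and there is no ∂_3, so H_2 ≅ 0.

As a check, the Euler characteristic is 9 − 27 + 18 = 0, which agrees with 1 − 1 + 0 = 0.
(K is a triangulation of the Klein bottle.)

H_0 ≅ Z,  H_1 ≅ Z ⊕ Z/2,  H_2 = 0.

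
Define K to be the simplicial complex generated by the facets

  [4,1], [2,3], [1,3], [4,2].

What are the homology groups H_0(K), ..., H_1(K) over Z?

H_0 = Z,  H_1 = Z.

Take the total order 1 < 2 < 3 < 4 on the vertex set. Then K (dimension 1) consists of the simplices:

  0-simplices (4): [1], [2], [3], [4]
  1-simplices (4): [1,3], [1,4], [2,3], [2,4]

so the chain groups are C_0 ≅ Z^4, C_1 ≅ Z^4.

Boundary ∂_1: C_1 → C_0 sends each edge [p,q] (with p < q) to q − p. For instance
  ∂[2,3] = [3] − [2].
The resulting 4×4 matrix has rank 3, and its Smith normal form has invariant factors (1,1,1).

Reading off H_k = ker ∂_k / im ∂_{k+1}:

  H_0: rank C_0 − rank ∂_1 = 4 − 3 = 1, and the invariant factors of ∂_1 are all 1, so H_0 = Z.
  H_1: rank ker ∂_1 − rank ∂_2 = (4 − 3) − 0 = 1, and there is no ∂_2, so H_1 = Z.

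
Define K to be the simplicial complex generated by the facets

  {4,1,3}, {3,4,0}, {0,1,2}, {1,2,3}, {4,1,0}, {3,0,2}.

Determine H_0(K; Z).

H_0 = Z.

We work with the vertex ordering 0 < 1 < 2 < 3 < 4. The simplices of K, each written with vertices in increasing order, are:

  0-simplices (5): [0], [1], [2], [3], [4]
  1-simplices (9): [0,1], [0,2], [0,3], [0,4], [1,2], [1,3], [1,4], [2,3], [3,4]
  2-simplices (6): [0,1,2], [0,1,4], [0,2,3], [0,3,4], [1,2,3], [1,3,4]

so the chain groups are C_0 ≅ Z^5, C_1 ≅ Z^9, C_2 ≅ Z^6.

Boundary ∂_1: C_1 → C_0 maps an edge to its endpoints' difference, ∂[p,q] = q − p.
This gives a 5×9 integer matrix of rank 4; reducing to Smith normal form yields diagonal entries (1,1,1,1).

The boundary map ∂_2: C_2 → C_1 maps a triangle to the signed sum of its edges. For instance
  ∂[0,1,4] = [1,4] − [0,4] + [0,1],
  ∂[0,3,4] = [3,4] − [0,4] + [0,3].
This gives a 9×6 integer matrix of rank 5; reducing to Smith normal form yields diagonal entries (1,1,1,1,1).

Now H_k = ker ∂_k / im ∂_{k+1}, so:

  H_0: rank C_0 − rank ∂_1 = 5 − 4 = 1, and the invariant factors of ∂_1 are all 1, so H_0 = Z.

(K is a triangulation of the 2-sphere S^2.)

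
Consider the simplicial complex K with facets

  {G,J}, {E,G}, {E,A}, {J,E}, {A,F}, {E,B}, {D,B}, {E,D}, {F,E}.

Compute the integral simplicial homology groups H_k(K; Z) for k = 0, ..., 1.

Order the vertices as A < B < D < E < F < G < J. Listing each simplex with vertices in this order, K has dimension 1 with simplices:

  0-simplices (7): A, B, D, E, F, G, J
  1-simplices (9): AE, AF, BD, BE, DE, EF, EG, EJ, GJ

giving chain groups C_0 ≅ Z^7, C_1 ≅ Z^9.

Boundary ∂_1: C_1 → C_0 is given by ∂[p,q] = [q] − [p].
This gives a 7×9 integer matrix of rank 6; reducing to Smith normal form yields diagonal entries (1,1,1,1,1,1).

Reading off H_k = ker ∂_k / im ∂_{k+1}:

  H_0: rank C_0 − rank ∂_1 = 7 − 6 = 1, and the invariant factors of ∂_1 are all 1, so H_0 = Z.
  H_1: rank ker ∂_1 − rank ∂_2 = (9 − 6) − 0 = 3, and there is no ∂_2, so H_1 = Z^3.

As a check, the Euler characteristic is 7 − 9 = -2, which agrees with 1 − 3 = -2.
(K is a triangulation of a wedge of 3 circles.)

H_0 ≅ Z,  H_1 ≅ Z^3.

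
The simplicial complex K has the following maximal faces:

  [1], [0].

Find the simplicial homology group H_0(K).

Order the vertices as 0 < 1. Listing each simplex with vertices in this order, K has dimension 0 with simplices:

  0-simplices (2): [0], [1]

Hence C_0 ≅ Z^2.

From H_k ≅ ker(∂_k) / im(∂_{k+1}) we obtain:

  H_0: rank C_0 − rank ∂_1 = 2 − 0 = 2, and there is no ∂_1, so H_0 = Z^2.

(K is a triangulation of a set of 2 points.)

H_0 = Z^2.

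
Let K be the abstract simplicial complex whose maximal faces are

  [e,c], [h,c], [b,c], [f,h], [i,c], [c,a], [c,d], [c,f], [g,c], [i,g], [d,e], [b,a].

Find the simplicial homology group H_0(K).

H_0 ≅ Z.

Take the total order a < b < c < d < e < f < g < h < i on the vertex set. Then K (dimension 1) consists of the simplices:

  0-simplices (9): a, b, c, d, e, f, g, h, i
  1-simplices (12): ab, ac, bc, cd, ce, cf, cg, ch, ci, de, fh, gi

giving chain groups C_0 ≅ Z^9, C_1 ≅ Z^12.

The boundary map ∂_1: C_1 → C_0 sends each edge [p,q] (with p < q) to q − p. For instance
  ∂de = e − d.
The 9×12 boundary matrix has rank 8 and Smith normal form diag(1,1,1,1,1,1,1,1).

Now H_k = ker ∂_k / im ∂_{k+1}, so:

  H_0: rank C_0 − rank ∂_1 = 9 − 8 = 1, and the invariant factors of ∂_1 are all 1, so H_0 = Z.

(K is a triangulation of a wedge of 4 circles.)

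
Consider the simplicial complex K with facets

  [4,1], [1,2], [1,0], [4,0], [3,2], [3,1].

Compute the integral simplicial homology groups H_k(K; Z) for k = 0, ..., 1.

H_0 ≅ Z,  H_1 ≅ Z^2.

Order the vertices as 0 < 1 < 2 < 3 < 4. Listing each simplex with vertices in this order, K has dimension 1 with simplices:

  0-simplices (5): [0], [1], [2], [3], [4]
  1-simplices (6): [0,1], [0,4], [1,2], [1,3], [1,4], [2,3]

Hence C_0 ≅ Z^5, C_1 ≅ Z^6.

∂_1: C_1 → C_0 sends each edge [p,q] (with p < q) to q − p. For instance
  ∂[0,1] = [1] − [0].
The resulting 5×6 matrix has rank 4, and its Smith normal form has invariant factors (1,1,1,1).

Reading off H_k = ker ∂_k / im ∂_{k+1}:

  H_0: rank C_0 − rank ∂_1 = 5 − 4 = 1, and the invariant factors of ∂_1 are all 1, so H_0 ≅ Z.
  H_1: rank ker ∂_1 − rank ∂_2 = (6 − 4) − 0 = 2, and there is no ∂_2, so H_1 ≅ Z^2.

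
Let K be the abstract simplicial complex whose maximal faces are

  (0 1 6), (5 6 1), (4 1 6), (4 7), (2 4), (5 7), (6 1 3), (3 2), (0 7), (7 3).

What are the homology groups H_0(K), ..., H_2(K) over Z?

Order the vertices as 0 < 1 < 2 < 3 < 4 < 5 < 6 < 7. Listing each simplex with vertices in this order, K has dimension 2 with simplices:

  0-simplices (8): [0], [1], [2], [3], [4], [5], [6], [7]
  1-simplices (15): [0,1], [0,6], [0,7], [1,3], [1,4], [1,5], [1,6], [2,3], [2,4], [3,6], [3,7], [4,6], [4,7], [5,6], [5,7]
  2-simplices (4): [0,1,6], [1,3,6], [1,4,6], [1,5,6]

so the chain groups are C_0 ≅ Z^8, C_1 ≅ Z^15, C_2 ≅ Z^4.

The boundary map ∂_1: C_1 → C_0 is given by ∂[p,q] = [q] − [p].
The resulting 8×15 matrix has rank 7, and its Smith normal form has invariant factors (1,1,1,1,1,1,1).

∂_2: C_2 → C_1 acts by ∂[p,q,r] = [q,r] − [p,r] + [p,q]. For instance
  ∂[1,5,6] = [5,6] − [1,6] + [1,5],
  ∂[1,4,6] = [4,6] − [1,6] + [1,4].
As a 15×4 matrix over Z this has rank 4, with invariant factors (1,1,1,1).

Reading off H_k = ker ∂_k / im ∂_{k+1}:

  H_0: rank C_0 − rank ∂_1 = 8 − 7 = 1, and the invariant factors of ∂_1 are all 1, so H_0 ≅ Z.
  H_1: rank ker ∂_1 − rank ∂_2 = (15 − 7) − 4 = 4, and the invariant factors of ∂_2 are all 1, so H_1 ≅ Z^4.
  H_2: rank ker ∂_2 − rank ∂_3 = (4 − 4) − 0 = 0, and there is no ∂_3, so H_2 ≅ 0.

H_0 = Z,  H_1 = Z^4,  H_2 = 0.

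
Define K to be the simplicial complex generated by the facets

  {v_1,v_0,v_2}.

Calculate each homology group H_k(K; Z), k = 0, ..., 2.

Order the vertices as v_0 < v_1 < v_2. Listing each simplex with vertices in this order, K has dimension 2 with simplices:

  0-simplices (3): [v_0], [v_1], [v_2]
  1-simplices (3): [v_0,v_1], [v_0,v_2], [v_1,v_2]
  2-simplices (1): [v_0,v_1,v_2]

so the chain groups are C_0 ≅ Z^3, C_1 ≅ Z^3, C_2 ≅ Z^1.

The boundary map ∂_1: C_1 → C_0 sends each edge [p,q] (with p < q) to q − p.
As a 3×3 matrix over Z this has rank 2, with invariant factors (1,1).

Boundary ∂_2: C_2 → C_1 maps a triangle to the signed sum of its edges. For instance
  ∂[v_0,v_1,v_2] = [v_1,v_2] − [v_0,v_2] + [v_0,v_1].
As a 3×1 matrix over Z this has rank 1, with invariant factors (1).

Now H_k = ker ∂_k / im ∂_{k+1}, so:

  H_0: rank C_0 − rank ∂_1 = 3 − 2 = 1, and the invariant factors of ∂_1 are all 1, so H_0 = Z.
  H_1: rank ker ∂_1 − rank ∂_2 = (3 − 2) − 1 = 0, and the invariant factors of ∂_2 are all 1, so H_1 = 0.
  H_2: rank ker ∂_2 − rank ∂_3 = (1 − 1) − 0 = 0, and there is no ∂_3, so H_2 = 0.

As a check, the Euler characteristic is 3 − 3 + 1 = 1, which agrees with 1 − 0 + 0 = 1.
(K is a triangulation of the 2-simplex.)

H_0 ≅ Z,  H_1 = 0,  H_2 = 0.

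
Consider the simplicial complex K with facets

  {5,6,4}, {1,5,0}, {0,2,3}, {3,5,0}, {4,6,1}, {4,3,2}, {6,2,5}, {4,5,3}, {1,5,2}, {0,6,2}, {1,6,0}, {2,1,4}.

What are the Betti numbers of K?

K has 7 vertices, 18 edges, 12 triangles.
rank ∂_0 = 0, rank ∂_1 = 6 ⇒ b_0 = 7 − 0 − 6 = 1; all invariant factors of ∂_1 are 1 so no torsion. So H_0 = Z.
rank ∂_1 = 6, rank ∂_2 = 12 ⇒ b_1 = 18 − 6 − 12 = 0; ∂_2 has invariant factor(s) [2] giving torsion. So H_1 = Z/2.
rank ∂_2 = 12, rank ∂_3 = 0 ⇒ b_2 = 12 − 12 − 0 = 0. So H_2 = 0.

b_0 = 1, b_1 = 0, b_2 = 0.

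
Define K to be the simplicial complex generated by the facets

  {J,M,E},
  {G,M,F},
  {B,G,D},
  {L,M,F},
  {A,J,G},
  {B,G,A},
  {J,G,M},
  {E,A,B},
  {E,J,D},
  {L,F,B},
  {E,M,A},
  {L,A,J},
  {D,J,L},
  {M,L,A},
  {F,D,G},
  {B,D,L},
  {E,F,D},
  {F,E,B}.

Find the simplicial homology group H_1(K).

H_1 ≅ Z ⊕ Z/2Z.

Fix the vertex order A < B < D < E < F < G < J < L < M and write every simplex with vertices in increasing order. Then dim K = 2 and the simplices of K are:

  0-simplices (9): A, B, D, E, F, G, J, L, M
  1-simplices (27): AB, AE, AG, AJ, AL, AM, BD, BE, BF, BG, BL, DE, DF, DG, DJ, DL, EF, EJ, EM, FG, FL, FM, GJ, GM, JL, JM, LM
  2-simplices (18): ABE, ABG, AEM, AGJ, AJL, ALM, BDG, BDL, BEF, BFL, DEF, DEJ, DFG, DJL, EJM, FGM, FLM, GJM

Hence C_0 ≅ Z^9, C_1 ≅ Z^27, C_2 ≅ Z^18.

The boundary map ∂_1: C_1 → C_0 is given by ∂[p,q] = [q] − [p].
The 9×27 boundary matrix has rank 8 and Smith normal form diag(1,1,1,1,1,1,1,1).

Boundary ∂_2: C_2 → C_1 maps a triangle to the signed sum of its edges. For instance
  ∂AGJ = GJ − AJ + AG,
  ∂GJM = JM − GM + GJ.
This gives a 27×18 integer matrix of rank 18; reducing to Smith normal form yields diagonal entries (1,1,1,1,1,1,1,1,1,1,1,1,1,1,1,1,1,2).

Computing H_k = (kernel of ∂_k) / (image of ∂_{k+1}):

  H_1: rank ker ∂_1 − rank ∂_2 = (27 − 8) − 18 = 1, and ∂_2 has invariant factor 2 > 1, so H_1 ≅ Z ⊕ Z/2Z.

(K is a triangulation of the Klein bottle.)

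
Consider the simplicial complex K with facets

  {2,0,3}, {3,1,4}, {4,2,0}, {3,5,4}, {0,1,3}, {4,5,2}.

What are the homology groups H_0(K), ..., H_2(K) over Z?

H_0 ≅ Z,  H_1 ≅ Z,  H_2 = 0.

Order the vertices as 0 < 1 < 2 < 3 < 4 < 5. Listing each simplex with vertices in this order, K has dimension 2 with simplices:

  0-simplices (6): [0], [1], [2], [3], [4], [5]
  1-simplices (12): [0,1], [0,2], [0,3], [0,4], [1,3], [1,4], [2,3], [2,4], [2,5], [3,4], [3,5], [4,5]
  2-simplices (6): [0,1,3], [0,2,3], [0,2,4], [1,3,4], [2,4,5], [3,4,5]

Hence C_0 ≅ Z^6, C_1 ≅ Z^12, C_2 ≅ Z^6.

∂_1: C_1 → C_0 sends each edge [p,q] (with p < q) to q − p. For instance
  ∂[3,4] = [4] − [3].
As a 6×12 matrix over Z this has rank 5, with invariant factors (1,1,1,1,1).

∂_2: C_2 → C_1 maps a triangle to the signed sum of its edges. For instance
  ∂[1,3,4] = [3,4] − [1,4] + [1,3],
  ∂[2,4,5] = [4,5] − [2,5] + [2,4].
The resulting 12×6 matrix has rank 6, and its Smith normal form has invariant factors (1,1,1,1,1,1).

Computing H_k = (kernel of ∂_k) / (image of ∂_{k+1}):

  H_0: rank C_0 − rank ∂_1 = 6 − 5 = 1, and the invariant factors of ∂_1 are all 1, so H_0 ≅ Z.
  H_1: rank ker ∂_1 − rank ∂_2 = (12 − 5) − 6 = 1, and the invariant factors of ∂_2 are all 1, so H_1 ≅ Z.
  H_2: rank ker ∂_2 − rank ∂_3 = (6 − 6) − 0 = 0, and there is no ∂_3, so H_2 ≅ 0.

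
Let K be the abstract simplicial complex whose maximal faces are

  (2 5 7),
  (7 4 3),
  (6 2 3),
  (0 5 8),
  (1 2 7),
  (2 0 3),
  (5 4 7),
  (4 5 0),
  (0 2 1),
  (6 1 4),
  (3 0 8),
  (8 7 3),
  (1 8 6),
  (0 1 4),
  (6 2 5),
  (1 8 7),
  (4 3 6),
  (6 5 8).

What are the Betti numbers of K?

b_0 = 1, b_1 = 2, b_2 = 1.

K has 9 vertices, 27 edges, 18 triangles.
rank ∂_0 = 0, rank ∂_1 = 8 ⇒ b_0 = 9 − 0 − 8 = 1; all invariant factors of ∂_1 are 1 so no torsion. So H_0 ≅ Z.
rank ∂_1 = 8, rank ∂_2 = 17 ⇒ b_1 = 27 − 8 − 17 = 2; all invariant factors of ∂_2 are 1 so no torsion. So H_1 ≅ Z^2.
rank ∂_2 = 17, rank ∂_3 = 0 ⇒ b_2 = 18 − 17 − 0 = 1. So H_2 ≅ Z.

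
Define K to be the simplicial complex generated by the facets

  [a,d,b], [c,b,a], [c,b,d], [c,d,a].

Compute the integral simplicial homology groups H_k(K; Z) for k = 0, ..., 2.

We work with the vertex ordering a < b < c < d. The simplices of K, each written with vertices in increasing order, are:

  0-simplices (4): a, b, c, d
  1-simplices (6): ab, ac, ad, bc, bd, cd
  2-simplices (4): abc, abd, acd, bcd

so the chain groups are C_0 ≅ Z^4, C_1 ≅ Z^6, C_2 ≅ Z^4.

The boundary map ∂_1: C_1 → C_0 sends each edge [p,q] (with p < q) to q − p. For instance
  ∂ac = c − a.
As a 4×6 matrix over Z this has rank 3, with invariant factors (1,1,1).

Boundary ∂_2: C_2 → C_1 maps a triangle to the signed sum of its edges. For instance
  ∂bcd = cd − bd + bc,
  ∂abd = bd − ad + ab.
The resulting 6×4 matrix has rank 3, and its Smith normal form has invariant factors (1,1,1).

From H_k ≅ ker(∂_k) / im(∂_{k+1}) we obtain:

  H_0: rank C_0 − rank ∂_1 = 4 − 3 = 1, and the invariant factors of ∂_1 are all 1, so H_0 ≅ Z.
  H_1: rank ker ∂_1 − rank ∂_2 = (6 − 3) − 3 = 0, and the invariant factors of ∂_2 are all 1, so H_1 ≅ 0.
  H_2: rank ker ∂_2 − rank ∂_3 = (4 − 3) − 0 = 1, and there is no ∂_3, so H_2 ≅ Z.

H_0 = Z,  H_1 = 0,  H_2 = Z.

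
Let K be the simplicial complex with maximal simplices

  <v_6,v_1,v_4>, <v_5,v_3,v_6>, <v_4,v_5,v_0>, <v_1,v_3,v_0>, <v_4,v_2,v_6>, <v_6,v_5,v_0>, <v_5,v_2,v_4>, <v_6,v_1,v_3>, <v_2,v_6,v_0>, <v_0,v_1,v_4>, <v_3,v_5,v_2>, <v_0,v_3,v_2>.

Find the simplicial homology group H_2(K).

We work with the vertex ordering v_0 < v_1 < v_2 < v_3 < v_4 < v_5 < v_6. The simplices of K, each written with vertices in increasing order, are:

  0-simplices (7): [v_0], [v_1], [v_2], [v_3], [v_4], [v_5], [v_6]
  1-simplices (18): (18 of them)
  2-simplices (12): (12 of them)

giving chain groups C_0 ≅ Z^7, C_1 ≅ Z^18, C_2 ≅ Z^12.

The boundary map ∂_1: C_1 → C_0 maps an edge to its endpoints' difference, ∂[p,q] = q − p.
The resulting 7×18 matrix has rank 6, and its Smith normal form has invariant factors (1,1,1,1,1,1).

The boundary map ∂_2: C_2 → C_1 maps a triangle to the signed sum of its edges. For instance
  ∂[v_1,v_4,v_6] = [v_4,v_6] − [v_1,v_6] + [v_1,v_4],
  ∂[v_0,v_2,v_6] = [v_2,v_6] − [v_0,v_6] + [v_0,v_2].
The 18×12 boundary matrix has rank 12 and Smith normal form diag(1,1,1,1,1,1,1,1,1,1,1,2).

From H_k ≅ ker(∂_k) / im(∂_{k+1}) we obtain:

  H_2: rank ker ∂_2 − rank ∂_3 = (12 − 12) − 0 = 0, and there is no ∂_3, so H_2 = 0.

H_2 ≅ 0.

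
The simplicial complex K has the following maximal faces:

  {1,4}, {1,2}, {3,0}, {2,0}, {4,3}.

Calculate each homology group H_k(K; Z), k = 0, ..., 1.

H_0 ≅ Z,  H_1 ≅ Z.

Fix the vertex order 0 < 1 < 2 < 3 < 4 and write every simplex with vertices in increasing order. Then dim K = 1 and the simplices of K are:

  0-simplices (5): [0], [1], [2], [3], [4]
  1-simplices (5): [0,2], [0,3], [1,2], [1,4], [3,4]

giving chain groups C_0 ≅ Z^5, C_1 ≅ Z^5.

∂_1: C_1 → C_0 maps an edge to its endpoints' difference, ∂[p,q] = q − p. For instance
  ∂[3,4] = [4] − [3].
As a 5×5 matrix over Z this has rank 4, with invariant factors (1,1,1,1).

Now H_k = ker ∂_k / im ∂_{k+1}, so:

  H_0: rank C_0 − rank ∂_1 = 5 − 4 = 1, and the invariant factors of ∂_1 are all 1, so H_0 = Z.
  H_1: rank ker ∂_1 − rank ∂_2 = (5 − 4) − 0 = 1, and there is no ∂_2, so H_1 = Z.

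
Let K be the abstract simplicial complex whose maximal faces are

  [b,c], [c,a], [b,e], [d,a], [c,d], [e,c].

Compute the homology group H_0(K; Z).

Order the vertices as a < b < c < d < e. Listing each simplex with vertices in this order, K has dimension 1 with simplices:

  0-simplices (5): a, b, c, d, e
  1-simplices (6): ac, ad, bc, be, cd, ce

giving chain groups C_0 ≅ Z^5, C_1 ≅ Z^6.

The boundary map ∂_1: C_1 → C_0 sends each edge [p,q] (with p < q) to q − p. For instance
  ∂ce = e − c.
This gives a 5×6 integer matrix of rank 4; reducing to Smith normal form yields diagonal entries (1,1,1,1).

Reading off H_k = ker ∂_k / im ∂_{k+1}:

  H_0: rank C_0 − rank ∂_1 = 5 − 4 = 1, and the invariant factors of ∂_1 are all 1, so H_0 = Z.

(K is a triangulation of a wedge of 2 circles.)

H_0 = Z.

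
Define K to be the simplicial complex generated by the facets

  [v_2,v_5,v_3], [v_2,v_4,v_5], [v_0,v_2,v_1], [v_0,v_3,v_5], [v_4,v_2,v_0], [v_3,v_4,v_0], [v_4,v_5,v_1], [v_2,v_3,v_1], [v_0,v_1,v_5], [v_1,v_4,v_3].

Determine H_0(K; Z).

Take the total order v_0 < v_1 < v_2 < v_3 < v_4 < v_5 on the vertex set. Then K (dimension 2) consists of the simplices:

  0-simplices (6): [v_0], [v_1], [v_2], [v_3], [v_4], [v_5]
  1-simplices (15): (15 of them)
  2-simplices (10): [v_0,v_1,v_2], [v_0,v_1,v_5], [v_0,v_2,v_4], [v_0,v_3,v_4], [v_0,v_3,v_5], [v_1,v_2,v_3], [v_1,v_3,v_4], [v_1,v_4,v_5], [v_2,v_3,v_5], [v_2,v_4,v_5]

so the chain groups are C_0 ≅ Z^6, C_1 ≅ Z^15, C_2 ≅ Z^10.

Boundary ∂_1: C_1 → C_0 maps an edge to its endpoints' difference, ∂[p,q] = q − p. For instance
  ∂[v_0,v_4] = [v_4] − [v_0].
The 6×15 boundary matrix has rank 5 and Smith normal form diag(1,1,1,1,1).

The boundary map ∂_2: C_2 → C_1 acts by ∂[p,q,r] = [q,r] − [p,r] + [p,q]. For instance
  ∂[v_1,v_3,v_4] = [v_3,v_4] − [v_1,v_4] + [v_1,v_3],
  ∂[v_0,v_1,v_5] = [v_1,v_5] − [v_0,v_5] + [v_0,v_1].
The resulting 15×10 matrix has rank 10, and its Smith normal form has invariant factors (1,1,1,1,1,1,1,1,1,2).

Computing H_k = (kernel of ∂_k) / (image of ∂_{k+1}):

  H_0: rank C_0 − rank ∂_1 = 6 − 5 = 1, and the invariant factors of ∂_1 are all 1, so H_0 = Z.

(K is a triangulation of the real projective plane RP^2.)

H_0 = Z.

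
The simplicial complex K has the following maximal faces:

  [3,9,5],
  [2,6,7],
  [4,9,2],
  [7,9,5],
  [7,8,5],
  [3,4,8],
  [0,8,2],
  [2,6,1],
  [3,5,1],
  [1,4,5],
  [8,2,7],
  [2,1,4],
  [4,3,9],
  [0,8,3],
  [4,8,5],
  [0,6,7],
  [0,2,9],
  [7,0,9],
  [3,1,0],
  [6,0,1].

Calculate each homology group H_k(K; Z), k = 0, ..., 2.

Fix the vertex order 0 < 1 < 2 < 3 < 4 < 5 < 6 < 7 < 8 < 9 and write every simplex with vertices in increasing order. Then dim K = 2 and the simplices of K are:

  0-simplices (10): [0], [1], [2], [3], [4], [5], [6], [7], [8], [9]
  1-simplices (30): (30 of them)
  2-simplices (20): (20 of them)

so the chain groups are C_0 ≅ Z^10, C_1 ≅ Z^30, C_2 ≅ Z^20.

The boundary map ∂_1: C_1 → C_0 maps an edge to its endpoints' difference, ∂[p,q] = q − p.
This gives a 10×30 integer matrix of rank 9; reducing to Smith normal form yields diagonal entries (1,1,1,1,1,1,1,1,1).

Boundary ∂_2: C_2 → C_1 acts by ∂[p,q,r] = [q,r] − [p,r] + [p,q]. For instance
  ∂[3,4,9] = [4,9] − [3,9] + [3,4],
  ∂[2,4,9] = [4,9] − [2,9] + [2,4].
As a 30×20 matrix over Z this has rank 20, with invariant factors (1,1,1,1,1,1,1,1,1,1,1,1,1,1,1,1,1,1,1,2).

Computing H_k = (kernel of ∂_k) / (image of ∂_{k+1}):

  H_0: rank C_0 − rank ∂_1 = 10 − 9 = 1, and the invariant factors of ∂_1 are all 1, so H_0 = Z.
  H_1: rank ker ∂_1 − rank ∂_2 = (30 − 9) − 20 = 1, and ∂_2 has invariant factor 2 > 1, so H_1 = Z × Z/2.
  H_2: rank ker ∂_2 − rank ∂_3 = (20 − 20) − 0 = 0, and there is no ∂_3, so H_2 = 0.

H_0 ≅ Z,  H_1 ≅ Z × Z/2,  H_2 = 0.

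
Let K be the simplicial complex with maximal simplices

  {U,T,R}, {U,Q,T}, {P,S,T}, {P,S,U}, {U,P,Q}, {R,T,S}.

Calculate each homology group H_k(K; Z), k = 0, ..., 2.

Fix the vertex order P < Q < R < S < T < U and write every simplex with vertices in increasing order. Then dim K = 2 and the simplices of K are:

  0-simplices (6): P, Q, R, S, T, U
  1-simplices (12): PQ, PS, PT, PU, QT, QU, RS, RT, RU, ST, SU, TU
  2-simplices (6): PQU, PST, PSU, QTU, RST, RTU

Hence C_0 ≅ Z^6, C_1 ≅ Z^12, C_2 ≅ Z^6.

The boundary map ∂_1: C_1 → C_0 sends each edge [p,q] (with p < q) to q − p. For instance
  ∂TU = U − T.
As a 6×12 matrix over Z this has rank 5, with invariant factors (1,1,1,1,1).

The boundary map ∂_2: C_2 → C_1 sends each 2-simplex [p,q,r] to [q,r] − [p,r] + [p,q]. For instance
  ∂QTU = TU − QU + QT,
  ∂PQU = QU − PU + PQ.
This gives a 12×6 integer matrix of rank 6; reducing to Smith normal form yields diagonal entries (1,1,1,1,1,1).

From H_k ≅ ker(∂_k) / im(∂_{k+1}) we obtain:

  H_0: rank C_0 − rank ∂_1 = 6 − 5 = 1, and the invariant factors of ∂_1 are all 1, so H_0 ≅ Z.
  H_1: rank ker ∂_1 − rank ∂_2 = (12 − 5) − 6 = 1, and the invariant factors of ∂_2 are all 1, so H_1 ≅ Z.
  H_2: rank ker ∂_2 − rank ∂_3 = (6 − 6) − 0 = 0, and there is no ∂_3, so H_2 ≅ 0.

H_0 = Z,  H_1 = Z,  H_2 = 0.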